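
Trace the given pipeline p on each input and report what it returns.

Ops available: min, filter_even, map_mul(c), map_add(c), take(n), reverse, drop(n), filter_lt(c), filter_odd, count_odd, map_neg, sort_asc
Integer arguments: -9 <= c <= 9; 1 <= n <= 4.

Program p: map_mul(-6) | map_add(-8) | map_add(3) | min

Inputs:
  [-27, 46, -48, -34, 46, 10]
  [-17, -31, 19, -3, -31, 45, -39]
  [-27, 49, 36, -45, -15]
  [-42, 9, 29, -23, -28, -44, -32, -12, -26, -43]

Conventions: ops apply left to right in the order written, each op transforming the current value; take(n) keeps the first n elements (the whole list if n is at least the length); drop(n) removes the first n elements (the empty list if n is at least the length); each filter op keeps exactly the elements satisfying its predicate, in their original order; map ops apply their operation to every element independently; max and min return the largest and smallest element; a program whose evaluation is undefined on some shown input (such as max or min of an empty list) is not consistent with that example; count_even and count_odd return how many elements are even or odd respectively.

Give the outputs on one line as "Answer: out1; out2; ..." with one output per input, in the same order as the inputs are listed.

Execution, op by op:
  [-27, 46, -48, -34, 46, 10] -> [162, -276, 288, 204, -276, -60] -> [154, -284, 280, 196, -284, -68] -> [157, -281, 283, 199, -281, -65] -> -281
  [-17, -31, 19, -3, -31, 45, -39] -> [102, 186, -114, 18, 186, -270, 234] -> [94, 178, -122, 10, 178, -278, 226] -> [97, 181, -119, 13, 181, -275, 229] -> -275
  [-27, 49, 36, -45, -15] -> [162, -294, -216, 270, 90] -> [154, -302, -224, 262, 82] -> [157, -299, -221, 265, 85] -> -299
  [-42, 9, 29, -23, -28, -44, -32, -12, -26, -43] -> [252, -54, -174, 138, 168, 264, 192, 72, 156, 258] -> [244, -62, -182, 130, 160, 256, 184, 64, 148, 250] -> [247, -59, -179, 133, 163, 259, 187, 67, 151, 253] -> -179

-281; -275; -299; -179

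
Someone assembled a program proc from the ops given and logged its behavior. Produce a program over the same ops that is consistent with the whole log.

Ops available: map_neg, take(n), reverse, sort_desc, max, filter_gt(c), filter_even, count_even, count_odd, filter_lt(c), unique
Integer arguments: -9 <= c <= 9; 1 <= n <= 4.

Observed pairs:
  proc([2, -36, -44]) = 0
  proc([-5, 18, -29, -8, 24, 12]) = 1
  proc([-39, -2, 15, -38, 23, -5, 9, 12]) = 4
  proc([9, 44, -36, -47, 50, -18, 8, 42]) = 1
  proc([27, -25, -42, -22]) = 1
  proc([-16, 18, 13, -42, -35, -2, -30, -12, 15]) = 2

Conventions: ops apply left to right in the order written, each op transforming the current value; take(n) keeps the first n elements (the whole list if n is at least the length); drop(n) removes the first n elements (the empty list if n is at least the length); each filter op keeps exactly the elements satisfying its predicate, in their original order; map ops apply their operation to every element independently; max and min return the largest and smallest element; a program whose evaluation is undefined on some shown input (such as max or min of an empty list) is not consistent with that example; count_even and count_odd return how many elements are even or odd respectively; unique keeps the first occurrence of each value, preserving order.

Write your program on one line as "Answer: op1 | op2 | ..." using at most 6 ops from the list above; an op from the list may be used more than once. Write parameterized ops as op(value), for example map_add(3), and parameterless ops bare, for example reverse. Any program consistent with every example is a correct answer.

reverse | sort_desc | reverse | filter_gt(-9) | count_odd

Check, running the answer program on each example:
  [2, -36, -44] -> [-44, -36, 2] -> [2, -36, -44] -> [-44, -36, 2] -> [2] -> 0
  [-5, 18, -29, -8, 24, 12] -> [12, 24, -8, -29, 18, -5] -> [24, 18, 12, -5, -8, -29] -> [-29, -8, -5, 12, 18, 24] -> [-8, -5, 12, 18, 24] -> 1
  [-39, -2, 15, -38, 23, -5, 9, 12] -> [12, 9, -5, 23, -38, 15, -2, -39] -> [23, 15, 12, 9, -2, -5, -38, -39] -> [-39, -38, -5, -2, 9, 12, 15, 23] -> [-5, -2, 9, 12, 15, 23] -> 4
  [9, 44, -36, -47, 50, -18, 8, 42] -> [42, 8, -18, 50, -47, -36, 44, 9] -> [50, 44, 42, 9, 8, -18, -36, -47] -> [-47, -36, -18, 8, 9, 42, 44, 50] -> [8, 9, 42, 44, 50] -> 1
  [27, -25, -42, -22] -> [-22, -42, -25, 27] -> [27, -22, -25, -42] -> [-42, -25, -22, 27] -> [27] -> 1
  [-16, 18, 13, -42, -35, -2, -30, -12, 15] -> [15, -12, -30, -2, -35, -42, 13, 18, -16] -> [18, 15, 13, -2, -12, -16, -30, -35, -42] -> [-42, -35, -30, -16, -12, -2, 13, 15, 18] -> [-2, 13, 15, 18] -> 2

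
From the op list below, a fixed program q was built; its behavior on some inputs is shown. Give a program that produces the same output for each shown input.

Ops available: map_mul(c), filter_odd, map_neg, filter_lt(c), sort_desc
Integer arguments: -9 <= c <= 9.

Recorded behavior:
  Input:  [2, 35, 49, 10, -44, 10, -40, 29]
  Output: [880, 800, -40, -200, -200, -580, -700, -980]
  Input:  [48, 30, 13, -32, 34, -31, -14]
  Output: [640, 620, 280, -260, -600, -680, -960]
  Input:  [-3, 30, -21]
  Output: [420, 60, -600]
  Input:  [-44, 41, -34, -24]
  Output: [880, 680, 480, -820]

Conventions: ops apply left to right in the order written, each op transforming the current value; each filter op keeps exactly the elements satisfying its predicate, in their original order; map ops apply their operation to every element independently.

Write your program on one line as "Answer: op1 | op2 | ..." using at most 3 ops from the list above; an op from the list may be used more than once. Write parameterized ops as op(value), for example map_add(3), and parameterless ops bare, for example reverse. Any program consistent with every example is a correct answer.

map_mul(-4) | sort_desc | map_mul(5)

Check, running the answer program on each example:
  [2, 35, 49, 10, -44, 10, -40, 29] -> [-8, -140, -196, -40, 176, -40, 160, -116] -> [176, 160, -8, -40, -40, -116, -140, -196] -> [880, 800, -40, -200, -200, -580, -700, -980]
  [48, 30, 13, -32, 34, -31, -14] -> [-192, -120, -52, 128, -136, 124, 56] -> [128, 124, 56, -52, -120, -136, -192] -> [640, 620, 280, -260, -600, -680, -960]
  [-3, 30, -21] -> [12, -120, 84] -> [84, 12, -120] -> [420, 60, -600]
  [-44, 41, -34, -24] -> [176, -164, 136, 96] -> [176, 136, 96, -164] -> [880, 680, 480, -820]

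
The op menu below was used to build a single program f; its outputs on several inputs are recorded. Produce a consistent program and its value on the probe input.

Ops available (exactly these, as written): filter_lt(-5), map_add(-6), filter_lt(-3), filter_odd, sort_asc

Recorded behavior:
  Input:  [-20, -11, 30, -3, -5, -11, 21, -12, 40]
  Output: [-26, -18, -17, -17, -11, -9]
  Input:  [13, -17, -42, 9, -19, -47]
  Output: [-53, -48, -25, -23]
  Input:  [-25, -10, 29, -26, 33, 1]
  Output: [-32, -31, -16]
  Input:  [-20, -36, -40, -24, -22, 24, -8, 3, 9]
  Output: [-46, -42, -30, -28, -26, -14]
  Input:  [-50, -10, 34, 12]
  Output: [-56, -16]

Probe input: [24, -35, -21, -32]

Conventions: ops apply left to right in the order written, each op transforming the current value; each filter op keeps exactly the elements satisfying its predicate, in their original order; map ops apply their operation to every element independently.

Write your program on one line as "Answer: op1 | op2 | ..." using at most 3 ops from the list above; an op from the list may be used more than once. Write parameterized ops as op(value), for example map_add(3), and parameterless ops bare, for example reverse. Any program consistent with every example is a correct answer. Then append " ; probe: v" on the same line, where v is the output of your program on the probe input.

map_add(-6) | sort_asc | filter_lt(-5) ; probe: [-41, -38, -27]

Check, running the answer program on each example:
  [-20, -11, 30, -3, -5, -11, 21, -12, 40] -> [-26, -17, 24, -9, -11, -17, 15, -18, 34] -> [-26, -18, -17, -17, -11, -9, 15, 24, 34] -> [-26, -18, -17, -17, -11, -9]
  [13, -17, -42, 9, -19, -47] -> [7, -23, -48, 3, -25, -53] -> [-53, -48, -25, -23, 3, 7] -> [-53, -48, -25, -23]
  [-25, -10, 29, -26, 33, 1] -> [-31, -16, 23, -32, 27, -5] -> [-32, -31, -16, -5, 23, 27] -> [-32, -31, -16]
  [-20, -36, -40, -24, -22, 24, -8, 3, 9] -> [-26, -42, -46, -30, -28, 18, -14, -3, 3] -> [-46, -42, -30, -28, -26, -14, -3, 3, 18] -> [-46, -42, -30, -28, -26, -14]
  [-50, -10, 34, 12] -> [-56, -16, 28, 6] -> [-56, -16, 6, 28] -> [-56, -16]
  probe: [24, -35, -21, -32] -> [18, -41, -27, -38] -> [-41, -38, -27, 18] -> [-41, -38, -27]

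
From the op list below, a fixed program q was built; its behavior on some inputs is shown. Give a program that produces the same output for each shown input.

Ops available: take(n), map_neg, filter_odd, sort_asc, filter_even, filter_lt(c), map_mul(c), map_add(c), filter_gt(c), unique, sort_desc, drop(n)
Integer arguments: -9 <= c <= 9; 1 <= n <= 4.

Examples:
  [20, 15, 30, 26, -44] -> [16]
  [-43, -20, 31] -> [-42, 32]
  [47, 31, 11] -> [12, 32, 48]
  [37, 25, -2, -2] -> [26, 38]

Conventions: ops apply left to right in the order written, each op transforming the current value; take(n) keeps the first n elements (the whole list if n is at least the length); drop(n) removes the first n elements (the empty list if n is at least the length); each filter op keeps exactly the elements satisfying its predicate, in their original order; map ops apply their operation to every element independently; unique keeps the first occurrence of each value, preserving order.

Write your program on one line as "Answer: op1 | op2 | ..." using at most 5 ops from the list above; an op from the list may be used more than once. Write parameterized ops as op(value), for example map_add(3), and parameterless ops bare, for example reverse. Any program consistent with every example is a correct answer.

map_neg | filter_odd | map_neg | map_add(1) | sort_asc

Check, running the answer program on each example:
  [20, 15, 30, 26, -44] -> [-20, -15, -30, -26, 44] -> [-15] -> [15] -> [16] -> [16]
  [-43, -20, 31] -> [43, 20, -31] -> [43, -31] -> [-43, 31] -> [-42, 32] -> [-42, 32]
  [47, 31, 11] -> [-47, -31, -11] -> [-47, -31, -11] -> [47, 31, 11] -> [48, 32, 12] -> [12, 32, 48]
  [37, 25, -2, -2] -> [-37, -25, 2, 2] -> [-37, -25] -> [37, 25] -> [38, 26] -> [26, 38]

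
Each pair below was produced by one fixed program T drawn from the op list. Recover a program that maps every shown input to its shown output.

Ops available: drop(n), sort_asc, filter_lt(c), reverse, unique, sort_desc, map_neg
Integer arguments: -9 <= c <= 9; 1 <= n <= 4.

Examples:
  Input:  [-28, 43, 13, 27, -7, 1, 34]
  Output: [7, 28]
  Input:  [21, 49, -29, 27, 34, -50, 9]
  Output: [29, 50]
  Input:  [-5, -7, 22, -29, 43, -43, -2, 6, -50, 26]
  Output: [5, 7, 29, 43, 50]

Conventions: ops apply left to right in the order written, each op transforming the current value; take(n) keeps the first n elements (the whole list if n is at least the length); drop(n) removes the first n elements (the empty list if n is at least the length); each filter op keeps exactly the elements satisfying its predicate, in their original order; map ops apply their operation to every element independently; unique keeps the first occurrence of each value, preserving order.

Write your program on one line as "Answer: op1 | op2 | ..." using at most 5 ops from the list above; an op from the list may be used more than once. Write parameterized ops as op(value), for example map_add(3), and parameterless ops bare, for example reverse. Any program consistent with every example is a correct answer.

filter_lt(0) | filter_lt(-3) | map_neg | sort_asc

Check, running the answer program on each example:
  [-28, 43, 13, 27, -7, 1, 34] -> [-28, -7] -> [-28, -7] -> [28, 7] -> [7, 28]
  [21, 49, -29, 27, 34, -50, 9] -> [-29, -50] -> [-29, -50] -> [29, 50] -> [29, 50]
  [-5, -7, 22, -29, 43, -43, -2, 6, -50, 26] -> [-5, -7, -29, -43, -2, -50] -> [-5, -7, -29, -43, -50] -> [5, 7, 29, 43, 50] -> [5, 7, 29, 43, 50]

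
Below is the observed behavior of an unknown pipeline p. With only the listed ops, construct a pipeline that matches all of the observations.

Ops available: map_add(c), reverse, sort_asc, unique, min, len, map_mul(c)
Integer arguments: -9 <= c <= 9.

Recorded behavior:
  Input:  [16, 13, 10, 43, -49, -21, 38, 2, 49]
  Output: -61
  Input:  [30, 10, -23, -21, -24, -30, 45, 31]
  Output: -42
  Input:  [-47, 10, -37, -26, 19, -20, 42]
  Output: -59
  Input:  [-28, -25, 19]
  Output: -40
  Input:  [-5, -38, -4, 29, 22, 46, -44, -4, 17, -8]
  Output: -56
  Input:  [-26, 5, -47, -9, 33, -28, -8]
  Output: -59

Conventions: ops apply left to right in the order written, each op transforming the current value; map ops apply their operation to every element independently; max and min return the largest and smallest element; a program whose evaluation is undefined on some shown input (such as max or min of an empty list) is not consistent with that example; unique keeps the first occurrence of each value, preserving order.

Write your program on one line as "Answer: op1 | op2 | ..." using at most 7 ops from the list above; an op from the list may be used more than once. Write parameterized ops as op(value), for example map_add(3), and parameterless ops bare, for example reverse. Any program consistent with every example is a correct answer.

map_add(-5) | map_add(-5) | map_add(-7) | unique | map_add(5) | min

Check, running the answer program on each example:
  [16, 13, 10, 43, -49, -21, 38, 2, 49] -> [11, 8, 5, 38, -54, -26, 33, -3, 44] -> [6, 3, 0, 33, -59, -31, 28, -8, 39] -> [-1, -4, -7, 26, -66, -38, 21, -15, 32] -> [-1, -4, -7, 26, -66, -38, 21, -15, 32] -> [4, 1, -2, 31, -61, -33, 26, -10, 37] -> -61
  [30, 10, -23, -21, -24, -30, 45, 31] -> [25, 5, -28, -26, -29, -35, 40, 26] -> [20, 0, -33, -31, -34, -40, 35, 21] -> [13, -7, -40, -38, -41, -47, 28, 14] -> [13, -7, -40, -38, -41, -47, 28, 14] -> [18, -2, -35, -33, -36, -42, 33, 19] -> -42
  [-47, 10, -37, -26, 19, -20, 42] -> [-52, 5, -42, -31, 14, -25, 37] -> [-57, 0, -47, -36, 9, -30, 32] -> [-64, -7, -54, -43, 2, -37, 25] -> [-64, -7, -54, -43, 2, -37, 25] -> [-59, -2, -49, -38, 7, -32, 30] -> -59
  [-28, -25, 19] -> [-33, -30, 14] -> [-38, -35, 9] -> [-45, -42, 2] -> [-45, -42, 2] -> [-40, -37, 7] -> -40
  [-5, -38, -4, 29, 22, 46, -44, -4, 17, -8] -> [-10, -43, -9, 24, 17, 41, -49, -9, 12, -13] -> [-15, -48, -14, 19, 12, 36, -54, -14, 7, -18] -> [-22, -55, -21, 12, 5, 29, -61, -21, 0, -25] -> [-22, -55, -21, 12, 5, 29, -61, 0, -25] -> [-17, -50, -16, 17, 10, 34, -56, 5, -20] -> -56
  [-26, 5, -47, -9, 33, -28, -8] -> [-31, 0, -52, -14, 28, -33, -13] -> [-36, -5, -57, -19, 23, -38, -18] -> [-43, -12, -64, -26, 16, -45, -25] -> [-43, -12, -64, -26, 16, -45, -25] -> [-38, -7, -59, -21, 21, -40, -20] -> -59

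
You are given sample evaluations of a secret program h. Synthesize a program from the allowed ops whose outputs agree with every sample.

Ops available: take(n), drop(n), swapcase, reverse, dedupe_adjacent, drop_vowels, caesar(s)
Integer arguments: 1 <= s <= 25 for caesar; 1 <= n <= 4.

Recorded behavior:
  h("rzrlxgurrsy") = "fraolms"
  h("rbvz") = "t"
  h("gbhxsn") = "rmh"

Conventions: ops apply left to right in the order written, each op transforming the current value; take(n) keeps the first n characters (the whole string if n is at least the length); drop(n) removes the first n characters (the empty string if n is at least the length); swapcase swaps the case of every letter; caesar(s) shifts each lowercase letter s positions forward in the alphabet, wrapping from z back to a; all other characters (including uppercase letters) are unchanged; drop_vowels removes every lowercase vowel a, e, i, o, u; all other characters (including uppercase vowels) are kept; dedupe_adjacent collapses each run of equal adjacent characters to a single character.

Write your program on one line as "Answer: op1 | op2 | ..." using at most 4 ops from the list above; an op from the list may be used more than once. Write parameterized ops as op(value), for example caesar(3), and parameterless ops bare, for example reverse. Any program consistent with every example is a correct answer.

drop(2) | drop(1) | caesar(20) | dedupe_adjacent

Check, running the answer program on each example:
  "rzrlxgurrsy" -> "rlxgurrsy" -> "lxgurrsy" -> "fraollms" -> "fraolms"
  "rbvz" -> "vz" -> "z" -> "t" -> "t"
  "gbhxsn" -> "hxsn" -> "xsn" -> "rmh" -> "rmh"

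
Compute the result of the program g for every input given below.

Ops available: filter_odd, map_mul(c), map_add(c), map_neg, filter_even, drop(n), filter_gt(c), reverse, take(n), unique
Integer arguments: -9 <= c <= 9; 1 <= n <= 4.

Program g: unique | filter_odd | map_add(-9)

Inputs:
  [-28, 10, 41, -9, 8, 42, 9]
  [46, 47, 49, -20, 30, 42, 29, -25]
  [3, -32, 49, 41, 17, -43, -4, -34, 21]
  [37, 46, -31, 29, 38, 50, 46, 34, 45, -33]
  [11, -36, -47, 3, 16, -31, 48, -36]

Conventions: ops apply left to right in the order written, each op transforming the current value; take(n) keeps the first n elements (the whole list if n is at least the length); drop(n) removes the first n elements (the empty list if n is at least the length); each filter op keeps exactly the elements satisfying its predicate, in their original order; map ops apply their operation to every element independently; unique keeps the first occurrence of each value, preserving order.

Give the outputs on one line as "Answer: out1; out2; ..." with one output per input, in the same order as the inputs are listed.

[32, -18, 0]; [38, 40, 20, -34]; [-6, 40, 32, 8, -52, 12]; [28, -40, 20, 36, -42]; [2, -56, -6, -40]

Execution, op by op:
  [-28, 10, 41, -9, 8, 42, 9] -> [-28, 10, 41, -9, 8, 42, 9] -> [41, -9, 9] -> [32, -18, 0]
  [46, 47, 49, -20, 30, 42, 29, -25] -> [46, 47, 49, -20, 30, 42, 29, -25] -> [47, 49, 29, -25] -> [38, 40, 20, -34]
  [3, -32, 49, 41, 17, -43, -4, -34, 21] -> [3, -32, 49, 41, 17, -43, -4, -34, 21] -> [3, 49, 41, 17, -43, 21] -> [-6, 40, 32, 8, -52, 12]
  [37, 46, -31, 29, 38, 50, 46, 34, 45, -33] -> [37, 46, -31, 29, 38, 50, 34, 45, -33] -> [37, -31, 29, 45, -33] -> [28, -40, 20, 36, -42]
  [11, -36, -47, 3, 16, -31, 48, -36] -> [11, -36, -47, 3, 16, -31, 48] -> [11, -47, 3, -31] -> [2, -56, -6, -40]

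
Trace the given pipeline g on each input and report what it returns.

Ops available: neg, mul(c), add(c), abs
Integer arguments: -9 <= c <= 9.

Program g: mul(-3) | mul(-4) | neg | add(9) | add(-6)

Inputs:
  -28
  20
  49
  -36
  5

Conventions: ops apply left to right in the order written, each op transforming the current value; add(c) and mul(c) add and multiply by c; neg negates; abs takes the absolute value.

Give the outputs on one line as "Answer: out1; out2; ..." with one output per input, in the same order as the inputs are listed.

Execution, op by op:
  -28 -> 84 -> -336 -> 336 -> 345 -> 339
  20 -> -60 -> 240 -> -240 -> -231 -> -237
  49 -> -147 -> 588 -> -588 -> -579 -> -585
  -36 -> 108 -> -432 -> 432 -> 441 -> 435
  5 -> -15 -> 60 -> -60 -> -51 -> -57

339; -237; -585; 435; -57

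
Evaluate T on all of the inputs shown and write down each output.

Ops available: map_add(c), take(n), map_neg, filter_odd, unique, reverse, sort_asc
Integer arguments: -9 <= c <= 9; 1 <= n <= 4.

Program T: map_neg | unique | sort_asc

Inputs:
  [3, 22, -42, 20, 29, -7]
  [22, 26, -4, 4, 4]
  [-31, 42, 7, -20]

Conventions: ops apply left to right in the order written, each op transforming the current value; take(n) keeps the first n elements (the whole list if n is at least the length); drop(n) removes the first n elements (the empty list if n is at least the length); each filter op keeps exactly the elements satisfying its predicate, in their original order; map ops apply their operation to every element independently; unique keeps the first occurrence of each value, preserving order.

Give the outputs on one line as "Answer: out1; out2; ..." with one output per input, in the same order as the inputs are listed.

Execution, op by op:
  [3, 22, -42, 20, 29, -7] -> [-3, -22, 42, -20, -29, 7] -> [-3, -22, 42, -20, -29, 7] -> [-29, -22, -20, -3, 7, 42]
  [22, 26, -4, 4, 4] -> [-22, -26, 4, -4, -4] -> [-22, -26, 4, -4] -> [-26, -22, -4, 4]
  [-31, 42, 7, -20] -> [31, -42, -7, 20] -> [31, -42, -7, 20] -> [-42, -7, 20, 31]

[-29, -22, -20, -3, 7, 42]; [-26, -22, -4, 4]; [-42, -7, 20, 31]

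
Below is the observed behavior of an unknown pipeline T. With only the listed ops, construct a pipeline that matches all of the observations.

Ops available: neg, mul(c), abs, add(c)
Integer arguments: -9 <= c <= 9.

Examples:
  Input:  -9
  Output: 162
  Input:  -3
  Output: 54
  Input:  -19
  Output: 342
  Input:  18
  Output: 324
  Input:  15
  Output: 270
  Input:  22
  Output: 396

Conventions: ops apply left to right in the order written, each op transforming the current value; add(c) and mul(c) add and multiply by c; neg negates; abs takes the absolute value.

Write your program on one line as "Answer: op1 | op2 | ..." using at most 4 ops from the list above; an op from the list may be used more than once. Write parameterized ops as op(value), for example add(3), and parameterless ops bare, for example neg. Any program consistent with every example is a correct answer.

neg | abs | mul(-6) | mul(-3)

Check, running the answer program on each example:
  -9 -> 9 -> 9 -> -54 -> 162
  -3 -> 3 -> 3 -> -18 -> 54
  -19 -> 19 -> 19 -> -114 -> 342
  18 -> -18 -> 18 -> -108 -> 324
  15 -> -15 -> 15 -> -90 -> 270
  22 -> -22 -> 22 -> -132 -> 396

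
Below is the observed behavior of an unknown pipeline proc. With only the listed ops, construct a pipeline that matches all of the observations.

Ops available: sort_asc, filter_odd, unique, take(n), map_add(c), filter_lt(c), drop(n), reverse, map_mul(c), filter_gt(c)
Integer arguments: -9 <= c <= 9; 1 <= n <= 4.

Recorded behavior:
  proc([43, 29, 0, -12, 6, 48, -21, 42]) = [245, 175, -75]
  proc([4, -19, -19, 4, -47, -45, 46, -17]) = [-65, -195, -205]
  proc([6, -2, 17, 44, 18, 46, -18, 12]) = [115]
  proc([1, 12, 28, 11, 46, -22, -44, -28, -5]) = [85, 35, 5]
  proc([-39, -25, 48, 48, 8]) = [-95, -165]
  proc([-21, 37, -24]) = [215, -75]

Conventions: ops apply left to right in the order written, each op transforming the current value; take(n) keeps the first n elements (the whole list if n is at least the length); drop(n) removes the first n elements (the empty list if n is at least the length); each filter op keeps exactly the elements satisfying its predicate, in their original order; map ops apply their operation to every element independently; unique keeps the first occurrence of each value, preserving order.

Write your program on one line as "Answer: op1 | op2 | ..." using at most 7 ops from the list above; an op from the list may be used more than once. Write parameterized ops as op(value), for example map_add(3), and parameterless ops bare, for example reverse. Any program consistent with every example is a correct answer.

map_add(6) | filter_odd | sort_asc | map_mul(5) | take(3) | reverse

Check, running the answer program on each example:
  [43, 29, 0, -12, 6, 48, -21, 42] -> [49, 35, 6, -6, 12, 54, -15, 48] -> [49, 35, -15] -> [-15, 35, 49] -> [-75, 175, 245] -> [-75, 175, 245] -> [245, 175, -75]
  [4, -19, -19, 4, -47, -45, 46, -17] -> [10, -13, -13, 10, -41, -39, 52, -11] -> [-13, -13, -41, -39, -11] -> [-41, -39, -13, -13, -11] -> [-205, -195, -65, -65, -55] -> [-205, -195, -65] -> [-65, -195, -205]
  [6, -2, 17, 44, 18, 46, -18, 12] -> [12, 4, 23, 50, 24, 52, -12, 18] -> [23] -> [23] -> [115] -> [115] -> [115]
  [1, 12, 28, 11, 46, -22, -44, -28, -5] -> [7, 18, 34, 17, 52, -16, -38, -22, 1] -> [7, 17, 1] -> [1, 7, 17] -> [5, 35, 85] -> [5, 35, 85] -> [85, 35, 5]
  [-39, -25, 48, 48, 8] -> [-33, -19, 54, 54, 14] -> [-33, -19] -> [-33, -19] -> [-165, -95] -> [-165, -95] -> [-95, -165]
  [-21, 37, -24] -> [-15, 43, -18] -> [-15, 43] -> [-15, 43] -> [-75, 215] -> [-75, 215] -> [215, -75]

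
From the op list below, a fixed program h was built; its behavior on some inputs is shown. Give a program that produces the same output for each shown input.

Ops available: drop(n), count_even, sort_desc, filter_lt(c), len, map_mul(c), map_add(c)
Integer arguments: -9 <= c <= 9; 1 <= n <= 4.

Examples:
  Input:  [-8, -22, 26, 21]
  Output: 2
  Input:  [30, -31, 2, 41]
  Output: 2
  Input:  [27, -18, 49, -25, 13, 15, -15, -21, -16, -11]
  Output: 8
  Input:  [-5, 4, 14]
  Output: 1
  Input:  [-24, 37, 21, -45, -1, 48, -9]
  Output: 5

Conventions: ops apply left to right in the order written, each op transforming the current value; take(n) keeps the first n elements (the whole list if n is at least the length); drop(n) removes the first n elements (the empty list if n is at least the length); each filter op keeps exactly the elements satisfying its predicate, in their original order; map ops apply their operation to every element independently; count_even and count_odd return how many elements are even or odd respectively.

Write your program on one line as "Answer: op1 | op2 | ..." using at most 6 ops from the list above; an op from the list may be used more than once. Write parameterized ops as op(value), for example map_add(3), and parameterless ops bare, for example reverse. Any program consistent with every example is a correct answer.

map_mul(-4) | drop(2) | sort_desc | map_add(-1) | map_add(-2) | len

Check, running the answer program on each example:
  [-8, -22, 26, 21] -> [32, 88, -104, -84] -> [-104, -84] -> [-84, -104] -> [-85, -105] -> [-87, -107] -> 2
  [30, -31, 2, 41] -> [-120, 124, -8, -164] -> [-8, -164] -> [-8, -164] -> [-9, -165] -> [-11, -167] -> 2
  [27, -18, 49, -25, 13, 15, -15, -21, -16, -11] -> [-108, 72, -196, 100, -52, -60, 60, 84, 64, 44] -> [-196, 100, -52, -60, 60, 84, 64, 44] -> [100, 84, 64, 60, 44, -52, -60, -196] -> [99, 83, 63, 59, 43, -53, -61, -197] -> [97, 81, 61, 57, 41, -55, -63, -199] -> 8
  [-5, 4, 14] -> [20, -16, -56] -> [-56] -> [-56] -> [-57] -> [-59] -> 1
  [-24, 37, 21, -45, -1, 48, -9] -> [96, -148, -84, 180, 4, -192, 36] -> [-84, 180, 4, -192, 36] -> [180, 36, 4, -84, -192] -> [179, 35, 3, -85, -193] -> [177, 33, 1, -87, -195] -> 5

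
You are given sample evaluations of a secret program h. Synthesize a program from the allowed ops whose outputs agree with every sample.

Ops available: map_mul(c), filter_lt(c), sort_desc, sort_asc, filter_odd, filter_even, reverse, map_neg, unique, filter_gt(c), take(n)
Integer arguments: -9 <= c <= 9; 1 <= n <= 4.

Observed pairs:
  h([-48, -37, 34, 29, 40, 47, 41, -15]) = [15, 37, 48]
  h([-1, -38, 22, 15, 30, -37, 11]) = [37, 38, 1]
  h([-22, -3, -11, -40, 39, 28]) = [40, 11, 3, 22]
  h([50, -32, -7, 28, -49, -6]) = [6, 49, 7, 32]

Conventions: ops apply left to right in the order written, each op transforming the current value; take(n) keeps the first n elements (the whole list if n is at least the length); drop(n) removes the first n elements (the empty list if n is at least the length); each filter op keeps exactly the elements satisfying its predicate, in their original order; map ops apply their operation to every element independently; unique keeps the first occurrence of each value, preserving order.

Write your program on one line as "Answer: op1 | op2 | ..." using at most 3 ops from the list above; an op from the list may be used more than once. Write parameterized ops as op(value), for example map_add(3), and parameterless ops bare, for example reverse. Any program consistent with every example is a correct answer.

map_neg | reverse | filter_gt(-2)

Check, running the answer program on each example:
  [-48, -37, 34, 29, 40, 47, 41, -15] -> [48, 37, -34, -29, -40, -47, -41, 15] -> [15, -41, -47, -40, -29, -34, 37, 48] -> [15, 37, 48]
  [-1, -38, 22, 15, 30, -37, 11] -> [1, 38, -22, -15, -30, 37, -11] -> [-11, 37, -30, -15, -22, 38, 1] -> [37, 38, 1]
  [-22, -3, -11, -40, 39, 28] -> [22, 3, 11, 40, -39, -28] -> [-28, -39, 40, 11, 3, 22] -> [40, 11, 3, 22]
  [50, -32, -7, 28, -49, -6] -> [-50, 32, 7, -28, 49, 6] -> [6, 49, -28, 7, 32, -50] -> [6, 49, 7, 32]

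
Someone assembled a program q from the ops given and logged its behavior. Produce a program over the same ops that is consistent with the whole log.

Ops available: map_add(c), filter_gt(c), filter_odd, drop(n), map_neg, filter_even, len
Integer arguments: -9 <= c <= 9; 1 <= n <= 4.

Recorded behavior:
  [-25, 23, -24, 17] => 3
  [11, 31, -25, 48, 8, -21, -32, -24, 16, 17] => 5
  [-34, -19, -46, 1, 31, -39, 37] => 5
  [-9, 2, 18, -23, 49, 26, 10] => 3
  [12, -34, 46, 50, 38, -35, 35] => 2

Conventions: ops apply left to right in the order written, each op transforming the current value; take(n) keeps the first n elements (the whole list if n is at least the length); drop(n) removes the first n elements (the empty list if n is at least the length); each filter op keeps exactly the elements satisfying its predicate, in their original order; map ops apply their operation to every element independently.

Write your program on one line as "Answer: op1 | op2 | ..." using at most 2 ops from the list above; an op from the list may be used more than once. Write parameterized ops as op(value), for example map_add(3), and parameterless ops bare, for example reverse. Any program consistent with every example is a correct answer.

filter_odd | len

Check, running the answer program on each example:
  [-25, 23, -24, 17] -> [-25, 23, 17] -> 3
  [11, 31, -25, 48, 8, -21, -32, -24, 16, 17] -> [11, 31, -25, -21, 17] -> 5
  [-34, -19, -46, 1, 31, -39, 37] -> [-19, 1, 31, -39, 37] -> 5
  [-9, 2, 18, -23, 49, 26, 10] -> [-9, -23, 49] -> 3
  [12, -34, 46, 50, 38, -35, 35] -> [-35, 35] -> 2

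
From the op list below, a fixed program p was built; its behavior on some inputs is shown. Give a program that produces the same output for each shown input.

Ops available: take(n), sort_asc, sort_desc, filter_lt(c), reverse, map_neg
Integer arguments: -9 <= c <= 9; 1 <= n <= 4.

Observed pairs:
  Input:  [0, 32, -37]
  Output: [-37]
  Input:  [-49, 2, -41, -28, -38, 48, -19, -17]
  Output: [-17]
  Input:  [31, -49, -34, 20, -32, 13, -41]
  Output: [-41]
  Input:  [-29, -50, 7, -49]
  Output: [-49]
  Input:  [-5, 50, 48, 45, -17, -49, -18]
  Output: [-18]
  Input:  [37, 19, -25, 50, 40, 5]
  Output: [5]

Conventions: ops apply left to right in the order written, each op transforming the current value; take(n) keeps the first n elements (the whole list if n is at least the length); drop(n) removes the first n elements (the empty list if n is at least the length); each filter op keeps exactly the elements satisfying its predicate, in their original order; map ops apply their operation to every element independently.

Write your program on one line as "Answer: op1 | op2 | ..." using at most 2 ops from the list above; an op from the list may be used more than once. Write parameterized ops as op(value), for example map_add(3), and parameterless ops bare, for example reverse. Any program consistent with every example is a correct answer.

reverse | take(1)

Check, running the answer program on each example:
  [0, 32, -37] -> [-37, 32, 0] -> [-37]
  [-49, 2, -41, -28, -38, 48, -19, -17] -> [-17, -19, 48, -38, -28, -41, 2, -49] -> [-17]
  [31, -49, -34, 20, -32, 13, -41] -> [-41, 13, -32, 20, -34, -49, 31] -> [-41]
  [-29, -50, 7, -49] -> [-49, 7, -50, -29] -> [-49]
  [-5, 50, 48, 45, -17, -49, -18] -> [-18, -49, -17, 45, 48, 50, -5] -> [-18]
  [37, 19, -25, 50, 40, 5] -> [5, 40, 50, -25, 19, 37] -> [5]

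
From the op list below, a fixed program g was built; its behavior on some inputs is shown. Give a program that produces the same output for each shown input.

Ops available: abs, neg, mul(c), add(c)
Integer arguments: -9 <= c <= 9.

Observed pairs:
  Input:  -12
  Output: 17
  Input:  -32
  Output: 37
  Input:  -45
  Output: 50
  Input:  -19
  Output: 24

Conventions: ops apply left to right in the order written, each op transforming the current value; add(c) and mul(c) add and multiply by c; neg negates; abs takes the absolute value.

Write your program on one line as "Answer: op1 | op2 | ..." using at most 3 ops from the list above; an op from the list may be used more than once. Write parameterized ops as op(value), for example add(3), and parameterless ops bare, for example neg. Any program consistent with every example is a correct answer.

abs | add(5)

Check, running the answer program on each example:
  -12 -> 12 -> 17
  -32 -> 32 -> 37
  -45 -> 45 -> 50
  -19 -> 19 -> 24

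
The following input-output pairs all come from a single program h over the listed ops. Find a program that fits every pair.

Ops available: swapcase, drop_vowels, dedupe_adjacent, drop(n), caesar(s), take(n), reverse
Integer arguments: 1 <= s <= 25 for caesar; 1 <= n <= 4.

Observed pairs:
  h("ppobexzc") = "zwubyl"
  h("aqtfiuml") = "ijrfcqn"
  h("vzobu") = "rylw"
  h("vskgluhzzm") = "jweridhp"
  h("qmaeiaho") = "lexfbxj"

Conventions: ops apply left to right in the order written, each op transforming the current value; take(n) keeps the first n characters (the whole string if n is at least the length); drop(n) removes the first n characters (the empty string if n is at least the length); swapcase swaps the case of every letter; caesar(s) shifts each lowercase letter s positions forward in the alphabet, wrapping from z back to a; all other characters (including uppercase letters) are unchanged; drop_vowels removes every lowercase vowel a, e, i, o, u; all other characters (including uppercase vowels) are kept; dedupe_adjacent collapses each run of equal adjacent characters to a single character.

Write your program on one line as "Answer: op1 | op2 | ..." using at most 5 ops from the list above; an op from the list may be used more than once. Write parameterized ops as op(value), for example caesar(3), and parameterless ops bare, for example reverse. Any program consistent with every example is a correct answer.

dedupe_adjacent | caesar(11) | drop(1) | reverse | caesar(12)

Check, running the answer program on each example:
  "ppobexzc" -> "pobexzc" -> "azmpikn" -> "zmpikn" -> "nkipmz" -> "zwubyl"
  "aqtfiuml" -> "aqtfiuml" -> "lbeqtfxw" -> "beqtfxw" -> "wxftqeb" -> "ijrfcqn"
  "vzobu" -> "vzobu" -> "gkzmf" -> "kzmf" -> "fmzk" -> "rylw"
  "vskgluhzzm" -> "vskgluhzm" -> "gdvrwfskx" -> "dvrwfskx" -> "xksfwrvd" -> "jweridhp"
  "qmaeiaho" -> "qmaeiaho" -> "bxlptlsz" -> "xlptlsz" -> "zsltplx" -> "lexfbxj"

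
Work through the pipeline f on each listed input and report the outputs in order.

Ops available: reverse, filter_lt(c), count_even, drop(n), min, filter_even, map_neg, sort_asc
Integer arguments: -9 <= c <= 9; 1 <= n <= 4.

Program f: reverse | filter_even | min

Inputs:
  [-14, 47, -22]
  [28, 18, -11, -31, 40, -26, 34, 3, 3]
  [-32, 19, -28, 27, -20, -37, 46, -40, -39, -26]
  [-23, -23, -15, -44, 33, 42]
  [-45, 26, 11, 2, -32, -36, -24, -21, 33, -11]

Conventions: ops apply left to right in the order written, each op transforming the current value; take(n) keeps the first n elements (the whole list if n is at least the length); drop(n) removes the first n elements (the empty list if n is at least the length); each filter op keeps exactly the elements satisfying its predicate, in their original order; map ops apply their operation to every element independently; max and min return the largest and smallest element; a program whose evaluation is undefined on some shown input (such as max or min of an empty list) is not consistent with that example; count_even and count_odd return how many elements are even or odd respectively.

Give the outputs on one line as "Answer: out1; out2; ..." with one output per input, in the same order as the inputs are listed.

-22; -26; -40; -44; -36

Execution, op by op:
  [-14, 47, -22] -> [-22, 47, -14] -> [-22, -14] -> -22
  [28, 18, -11, -31, 40, -26, 34, 3, 3] -> [3, 3, 34, -26, 40, -31, -11, 18, 28] -> [34, -26, 40, 18, 28] -> -26
  [-32, 19, -28, 27, -20, -37, 46, -40, -39, -26] -> [-26, -39, -40, 46, -37, -20, 27, -28, 19, -32] -> [-26, -40, 46, -20, -28, -32] -> -40
  [-23, -23, -15, -44, 33, 42] -> [42, 33, -44, -15, -23, -23] -> [42, -44] -> -44
  [-45, 26, 11, 2, -32, -36, -24, -21, 33, -11] -> [-11, 33, -21, -24, -36, -32, 2, 11, 26, -45] -> [-24, -36, -32, 2, 26] -> -36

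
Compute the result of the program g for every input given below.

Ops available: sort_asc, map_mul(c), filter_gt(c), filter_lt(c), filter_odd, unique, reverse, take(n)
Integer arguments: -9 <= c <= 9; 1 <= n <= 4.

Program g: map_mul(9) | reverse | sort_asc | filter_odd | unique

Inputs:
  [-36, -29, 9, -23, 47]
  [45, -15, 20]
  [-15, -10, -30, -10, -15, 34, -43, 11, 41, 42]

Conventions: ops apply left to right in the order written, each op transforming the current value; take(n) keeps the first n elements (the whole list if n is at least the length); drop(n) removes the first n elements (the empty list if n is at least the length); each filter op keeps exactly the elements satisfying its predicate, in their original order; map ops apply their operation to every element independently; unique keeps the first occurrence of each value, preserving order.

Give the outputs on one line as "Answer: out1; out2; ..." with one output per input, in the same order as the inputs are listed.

[-261, -207, 81, 423]; [-135, 405]; [-387, -135, 99, 369]

Execution, op by op:
  [-36, -29, 9, -23, 47] -> [-324, -261, 81, -207, 423] -> [423, -207, 81, -261, -324] -> [-324, -261, -207, 81, 423] -> [-261, -207, 81, 423] -> [-261, -207, 81, 423]
  [45, -15, 20] -> [405, -135, 180] -> [180, -135, 405] -> [-135, 180, 405] -> [-135, 405] -> [-135, 405]
  [-15, -10, -30, -10, -15, 34, -43, 11, 41, 42] -> [-135, -90, -270, -90, -135, 306, -387, 99, 369, 378] -> [378, 369, 99, -387, 306, -135, -90, -270, -90, -135] -> [-387, -270, -135, -135, -90, -90, 99, 306, 369, 378] -> [-387, -135, -135, 99, 369] -> [-387, -135, 99, 369]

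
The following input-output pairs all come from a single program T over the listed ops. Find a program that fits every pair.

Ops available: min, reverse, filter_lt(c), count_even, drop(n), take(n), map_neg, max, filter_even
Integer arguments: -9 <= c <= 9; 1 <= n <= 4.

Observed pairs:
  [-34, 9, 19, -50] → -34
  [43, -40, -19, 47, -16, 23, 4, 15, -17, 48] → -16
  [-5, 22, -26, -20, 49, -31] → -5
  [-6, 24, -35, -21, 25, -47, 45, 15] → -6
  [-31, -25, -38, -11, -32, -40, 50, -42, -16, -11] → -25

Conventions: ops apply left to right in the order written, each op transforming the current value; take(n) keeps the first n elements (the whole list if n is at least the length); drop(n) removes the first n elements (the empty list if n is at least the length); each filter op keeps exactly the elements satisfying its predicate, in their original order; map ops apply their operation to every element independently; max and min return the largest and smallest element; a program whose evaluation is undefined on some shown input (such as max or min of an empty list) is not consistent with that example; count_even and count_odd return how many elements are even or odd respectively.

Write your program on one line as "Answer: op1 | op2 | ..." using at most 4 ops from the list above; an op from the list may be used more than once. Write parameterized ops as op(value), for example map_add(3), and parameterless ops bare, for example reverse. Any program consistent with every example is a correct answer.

filter_lt(1) | take(3) | reverse | max

Check, running the answer program on each example:
  [-34, 9, 19, -50] -> [-34, -50] -> [-34, -50] -> [-50, -34] -> -34
  [43, -40, -19, 47, -16, 23, 4, 15, -17, 48] -> [-40, -19, -16, -17] -> [-40, -19, -16] -> [-16, -19, -40] -> -16
  [-5, 22, -26, -20, 49, -31] -> [-5, -26, -20, -31] -> [-5, -26, -20] -> [-20, -26, -5] -> -5
  [-6, 24, -35, -21, 25, -47, 45, 15] -> [-6, -35, -21, -47] -> [-6, -35, -21] -> [-21, -35, -6] -> -6
  [-31, -25, -38, -11, -32, -40, 50, -42, -16, -11] -> [-31, -25, -38, -11, -32, -40, -42, -16, -11] -> [-31, -25, -38] -> [-38, -25, -31] -> -25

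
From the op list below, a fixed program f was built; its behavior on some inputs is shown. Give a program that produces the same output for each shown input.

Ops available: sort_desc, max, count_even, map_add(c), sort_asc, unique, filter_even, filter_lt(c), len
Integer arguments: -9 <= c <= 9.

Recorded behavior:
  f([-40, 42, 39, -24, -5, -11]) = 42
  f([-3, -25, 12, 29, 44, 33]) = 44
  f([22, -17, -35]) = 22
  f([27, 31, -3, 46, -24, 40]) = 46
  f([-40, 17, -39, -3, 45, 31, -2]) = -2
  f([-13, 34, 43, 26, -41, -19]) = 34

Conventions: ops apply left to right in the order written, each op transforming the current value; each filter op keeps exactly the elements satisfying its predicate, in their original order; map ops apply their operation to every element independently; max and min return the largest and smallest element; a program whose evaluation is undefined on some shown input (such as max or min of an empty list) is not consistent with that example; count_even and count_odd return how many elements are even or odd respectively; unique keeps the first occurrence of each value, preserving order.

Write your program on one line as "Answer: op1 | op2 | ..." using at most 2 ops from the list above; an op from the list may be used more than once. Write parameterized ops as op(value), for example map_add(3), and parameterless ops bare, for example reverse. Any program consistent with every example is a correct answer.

filter_even | max

Check, running the answer program on each example:
  [-40, 42, 39, -24, -5, -11] -> [-40, 42, -24] -> 42
  [-3, -25, 12, 29, 44, 33] -> [12, 44] -> 44
  [22, -17, -35] -> [22] -> 22
  [27, 31, -3, 46, -24, 40] -> [46, -24, 40] -> 46
  [-40, 17, -39, -3, 45, 31, -2] -> [-40, -2] -> -2
  [-13, 34, 43, 26, -41, -19] -> [34, 26] -> 34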